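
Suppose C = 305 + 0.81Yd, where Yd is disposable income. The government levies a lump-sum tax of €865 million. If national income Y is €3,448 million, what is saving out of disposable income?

S = 185.77

Yd = Y − T = 3448 − 865 = 2583
C = 305 + 0.81(2583) = 305 + 2092.23 = 2397.23
S = Yd − C = 2583 − 2397.23 = 185.77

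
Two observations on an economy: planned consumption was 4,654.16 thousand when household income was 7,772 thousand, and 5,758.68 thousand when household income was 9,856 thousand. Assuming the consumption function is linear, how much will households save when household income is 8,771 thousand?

S = 3587.37

MPC = (5758.68 − 4654.16)/(9856 − 7772) = 1104.52/2084 = 0.53
a = 4654.16 − 0.53(7772) = 4654.16 − 4119.16 = 535
C = 535 + 0.53(8771) = 5183.63
S = 8771 − 5183.63 = 3587.37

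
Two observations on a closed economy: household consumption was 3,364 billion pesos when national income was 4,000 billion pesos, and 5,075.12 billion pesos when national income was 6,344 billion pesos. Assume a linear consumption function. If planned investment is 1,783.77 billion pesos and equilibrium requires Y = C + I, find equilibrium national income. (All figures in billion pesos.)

Y = 8251

MPC = (5075.12 − 3364)/(6344 − 4000) = 1711.12/2344 = 0.73
a = 3364 − 0.73(4000) = 444
Equilibrium: Y = 444 + 0.73Y + 1783.77
0.27Y = 2227.77, so Y = 2227.77/0.27 = 8251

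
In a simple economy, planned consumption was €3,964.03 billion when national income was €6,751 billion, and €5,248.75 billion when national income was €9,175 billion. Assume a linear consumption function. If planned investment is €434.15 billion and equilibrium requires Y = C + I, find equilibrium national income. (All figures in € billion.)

Y = 1745

MPC = (5248.75 − 3964.03)/(9175 − 6751) = 1284.72/2424 = 0.53
a = 3964.03 − 0.53(6751) = 386
Equilibrium: Y = 386 + 0.53Y + 434.15
0.47Y = 820.15, so Y = 820.15/0.47 = 1745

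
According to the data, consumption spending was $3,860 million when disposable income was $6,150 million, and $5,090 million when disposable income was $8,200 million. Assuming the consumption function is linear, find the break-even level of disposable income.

Y = 425

MPC = (5090 − 3860)/(8200 − 6150) = 1230/2050 = 0.6
a = 3860 − 0.6(6150) = 3860 − 3690 = 170
Break-even: Y = a/(1−MPC) = 170/0.4 = 425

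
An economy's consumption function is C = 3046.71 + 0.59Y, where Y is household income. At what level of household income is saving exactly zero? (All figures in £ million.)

Y = 7431

At break-even, C = Y: 3046.71 + 0.59Y = Y
0.41Y = 3046.71, so Y = 3046.71/0.41 = 7431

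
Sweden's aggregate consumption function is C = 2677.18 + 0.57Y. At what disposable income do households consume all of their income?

At break-even, C = Y: 2677.18 + 0.57Y = Y
0.43Y = 2677.18, so Y = 2677.18/0.43 = 6226

Y = 6226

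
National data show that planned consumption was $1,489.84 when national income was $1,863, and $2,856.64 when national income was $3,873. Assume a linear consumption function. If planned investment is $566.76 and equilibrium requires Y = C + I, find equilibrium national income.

MPC = (2856.64 − 1489.84)/(3873 − 1863) = 1366.8/2010 = 0.68
a = 1489.84 − 0.68(1863) = 223
Equilibrium: Y = 223 + 0.68Y + 566.76
0.32Y = 789.76, so Y = 789.76/0.32 = 2468

Y = 2468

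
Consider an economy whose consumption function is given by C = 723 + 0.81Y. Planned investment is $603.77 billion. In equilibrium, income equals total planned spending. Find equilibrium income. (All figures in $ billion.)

Y = C + I = 723 + 0.81Y + 603.77
Y − 0.81Y = 1326.77
0.19Y = 1326.77, so Y = 1326.77/0.19 = 6983

Y = 6983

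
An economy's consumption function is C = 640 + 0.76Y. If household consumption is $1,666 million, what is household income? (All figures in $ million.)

640 + 0.76Y = 1666
0.76Y = 1026, so Y = 1026/0.76 = 1350

Y = 1350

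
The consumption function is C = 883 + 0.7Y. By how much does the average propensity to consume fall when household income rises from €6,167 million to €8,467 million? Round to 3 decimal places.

ΔAPC = 0.039

At Y = 6167: C = 883 + 0.7(6167) = 5199.9, APC = 5199.9/6167 = 0.8432
At Y = 8467: C = 6809.9, APC = 6809.9/8467 = 0.8043
Fall in APC = 0.8432 − 0.8043 = 0.0389 ≈ 0.039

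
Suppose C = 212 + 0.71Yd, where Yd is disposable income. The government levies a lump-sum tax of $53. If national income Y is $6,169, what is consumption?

C = 4554.36

Yd = Y − T = 6169 − 53 = 6116
C = 212 + 0.71(6116) = 212 + 4342.36 = 4554.36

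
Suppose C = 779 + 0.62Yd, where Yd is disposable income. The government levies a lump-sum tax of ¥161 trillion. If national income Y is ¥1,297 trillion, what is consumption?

C = 1483.32

Yd = Y − T = 1297 − 161 = 1136
C = 779 + 0.62(1136) = 779 + 704.32 = 1483.32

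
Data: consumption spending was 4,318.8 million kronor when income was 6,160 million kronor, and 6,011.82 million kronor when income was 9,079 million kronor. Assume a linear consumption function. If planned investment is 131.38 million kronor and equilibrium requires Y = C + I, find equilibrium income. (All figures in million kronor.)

Y = 2089

MPC = (6011.82 − 4318.8)/(9079 − 6160) = 1693.02/2919 = 0.58
a = 4318.8 − 0.58(6160) = 746
Equilibrium: Y = 746 + 0.58Y + 131.38
0.42Y = 877.38, so Y = 877.38/0.42 = 2089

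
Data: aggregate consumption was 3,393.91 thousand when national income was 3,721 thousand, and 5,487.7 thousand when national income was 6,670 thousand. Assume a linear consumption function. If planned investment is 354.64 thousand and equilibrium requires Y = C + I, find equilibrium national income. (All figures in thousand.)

Y = 3816

MPC = (5487.7 − 3393.91)/(6670 − 3721) = 2093.79/2949 = 0.71
a = 3393.91 − 0.71(3721) = 752
Equilibrium: Y = 752 + 0.71Y + 354.64
0.29Y = 1106.64, so Y = 1106.64/0.29 = 3816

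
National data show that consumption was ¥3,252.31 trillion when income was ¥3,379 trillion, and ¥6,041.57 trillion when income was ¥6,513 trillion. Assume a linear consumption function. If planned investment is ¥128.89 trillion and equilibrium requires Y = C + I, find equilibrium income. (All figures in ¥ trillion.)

Y = 3399

MPC = (6041.57 − 3252.31)/(6513 − 3379) = 2789.26/3134 = 0.89
a = 3252.31 − 0.89(3379) = 245
Equilibrium: Y = 245 + 0.89Y + 128.89
0.11Y = 373.89, so Y = 373.89/0.11 = 3399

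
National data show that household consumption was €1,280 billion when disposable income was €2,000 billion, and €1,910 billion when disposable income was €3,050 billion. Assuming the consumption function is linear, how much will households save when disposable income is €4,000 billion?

S = 1520

MPC = (1910 − 1280)/(3050 − 2000) = 630/1050 = 0.6
a = 1280 − 0.6(2000) = 1280 − 1200 = 80
C = 80 + 0.6(4000) = 2480
S = 4000 − 2480 = 1520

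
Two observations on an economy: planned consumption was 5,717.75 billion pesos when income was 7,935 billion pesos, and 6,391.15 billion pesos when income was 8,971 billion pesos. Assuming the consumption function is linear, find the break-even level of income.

Y = 1600

MPC = (6391.15 − 5717.75)/(8971 − 7935) = 673.4/1036 = 0.65
a = 5717.75 − 0.65(7935) = 5717.75 − 5157.75 = 560
Break-even: Y = a/(1−MPC) = 560/0.35 = 1600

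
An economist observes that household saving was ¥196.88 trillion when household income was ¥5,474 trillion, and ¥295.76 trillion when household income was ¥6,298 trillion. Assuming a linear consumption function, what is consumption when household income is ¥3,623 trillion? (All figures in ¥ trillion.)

MPS = ΔS/ΔY = (295.76 − 196.88)/(6298 − 5474) = 98.88/824 = 0.12
MPC = 1 − MPS = 0.88
Autonomous saving = 196.88 − 0.12(5474) = -460, so a = 460
C = 460 + 0.88(3623) = 460 + 3188.24 = 3648.24

C = 3648.24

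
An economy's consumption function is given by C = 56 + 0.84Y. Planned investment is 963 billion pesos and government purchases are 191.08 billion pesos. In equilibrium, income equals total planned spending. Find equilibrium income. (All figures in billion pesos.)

Y = C + I + G = 56 + 0.84Y + 963 + 191.08
Y − 0.84Y = 1210.08
0.16Y = 1210.08, so Y = 1210.08/0.16 = 7563

Y = 7563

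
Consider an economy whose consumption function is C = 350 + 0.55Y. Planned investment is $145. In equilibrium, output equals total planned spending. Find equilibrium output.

Y = C + I = 350 + 0.55Y + 145
Y − 0.55Y = 495
0.45Y = 495, so Y = 495/0.45 = 1100

Y = 1100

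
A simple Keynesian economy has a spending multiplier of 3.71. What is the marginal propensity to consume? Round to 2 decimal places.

k = 1/(1 − MPC), so 1 − MPC = 1/k = 1/3.71 = 0.2695
MPC = 1 − 0.2695 = 0.73

MPC = 0.73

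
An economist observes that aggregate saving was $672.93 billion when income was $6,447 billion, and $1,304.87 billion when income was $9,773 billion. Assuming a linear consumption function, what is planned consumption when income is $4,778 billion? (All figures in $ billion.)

C = 4422.18

MPS = ΔS/ΔY = (1304.87 − 672.93)/(9773 − 6447) = 631.94/3326 = 0.19
MPC = 1 − MPS = 0.81
Autonomous saving = 672.93 − 0.19(6447) = -552, so a = 552
C = 552 + 0.81(4778) = 552 + 3870.18 = 4422.18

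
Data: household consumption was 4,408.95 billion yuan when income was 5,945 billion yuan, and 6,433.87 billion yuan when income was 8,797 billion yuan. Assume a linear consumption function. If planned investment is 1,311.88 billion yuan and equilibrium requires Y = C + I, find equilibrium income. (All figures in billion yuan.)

MPC = (6433.87 − 4408.95)/(8797 − 5945) = 2024.92/2852 = 0.71
a = 4408.95 − 0.71(5945) = 188
Equilibrium: Y = 188 + 0.71Y + 1311.88
0.29Y = 1499.88, so Y = 1499.88/0.29 = 5172

Y = 5172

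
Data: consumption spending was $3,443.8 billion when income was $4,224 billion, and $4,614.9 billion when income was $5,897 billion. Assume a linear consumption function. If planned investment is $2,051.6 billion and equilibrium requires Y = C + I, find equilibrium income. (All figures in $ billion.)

MPC = (4614.9 − 3443.8)/(5897 − 4224) = 1171.1/1673 = 0.7
a = 3443.8 − 0.7(4224) = 487
Equilibrium: Y = 487 + 0.7Y + 2051.6
0.3Y = 2538.6, so Y = 2538.6/0.3 = 8462

Y = 8462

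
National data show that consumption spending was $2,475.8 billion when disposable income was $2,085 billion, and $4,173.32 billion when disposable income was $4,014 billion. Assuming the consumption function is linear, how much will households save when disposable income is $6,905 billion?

S = 187.6

MPC = (4173.32 − 2475.8)/(4014 − 2085) = 1697.52/1929 = 0.88
a = 2475.8 − 0.88(2085) = 2475.8 − 1834.8 = 641
C = 641 + 0.88(6905) = 6717.4
S = 6905 − 6717.4 = 187.6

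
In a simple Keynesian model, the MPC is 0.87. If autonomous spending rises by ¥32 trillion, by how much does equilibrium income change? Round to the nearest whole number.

The multiplier is 1/(1 − MPC) = 1/0.13.
ΔY = 32/0.13 = 246.15 ≈ 246

ΔY ≈ 246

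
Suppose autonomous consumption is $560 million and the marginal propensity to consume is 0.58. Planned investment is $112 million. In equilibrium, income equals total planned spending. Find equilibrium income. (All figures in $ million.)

Y = C + I = 560 + 0.58Y + 112
Y − 0.58Y = 672
0.42Y = 672, so Y = 672/0.42 = 1600

Y = 1600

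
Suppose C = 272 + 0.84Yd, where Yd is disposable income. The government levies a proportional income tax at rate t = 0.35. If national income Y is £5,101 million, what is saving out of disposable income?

Yd = (1 − 0.35)(5101) = 0.65(5101) = 3315.65
C = 272 + 0.84(3315.65) = 272 + 2785.146 = 3057.146
S = Yd − C = 3315.65 − 3057.146 = 258.504

S = 258.504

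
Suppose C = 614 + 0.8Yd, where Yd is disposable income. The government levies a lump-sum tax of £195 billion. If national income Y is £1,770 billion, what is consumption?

Yd = Y − T = 1770 − 195 = 1575
C = 614 + 0.8(1575) = 614 + 1260 = 1874

C = 1874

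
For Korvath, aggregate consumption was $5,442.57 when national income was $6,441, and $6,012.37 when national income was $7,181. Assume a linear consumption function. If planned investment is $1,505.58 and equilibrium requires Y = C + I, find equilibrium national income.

Y = 8646

MPC = (6012.37 − 5442.57)/(7181 − 6441) = 569.8/740 = 0.77
a = 5442.57 − 0.77(6441) = 483
Equilibrium: Y = 483 + 0.77Y + 1505.58
0.23Y = 1988.58, so Y = 1988.58/0.23 = 8646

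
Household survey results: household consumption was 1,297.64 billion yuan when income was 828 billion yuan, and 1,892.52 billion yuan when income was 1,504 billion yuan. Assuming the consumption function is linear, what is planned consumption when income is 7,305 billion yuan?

MPC = (1892.52 − 1297.64)/(1504 − 828) = 594.88/676 = 0.88
a = 1297.64 − 0.88(828) = 1297.64 − 728.64 = 569
C = 569 + 0.88(7305) = 569 + 6428.4 = 6997.4

C = 6997.4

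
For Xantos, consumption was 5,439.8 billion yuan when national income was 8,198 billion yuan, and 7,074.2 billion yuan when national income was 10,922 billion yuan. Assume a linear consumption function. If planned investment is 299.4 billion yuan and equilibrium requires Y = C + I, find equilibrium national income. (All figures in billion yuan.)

Y = 2051

MPC = (7074.2 − 5439.8)/(10922 − 8198) = 1634.4/2724 = 0.6
a = 5439.8 − 0.6(8198) = 521
Equilibrium: Y = 521 + 0.6Y + 299.4
0.4Y = 820.4, so Y = 820.4/0.4 = 2051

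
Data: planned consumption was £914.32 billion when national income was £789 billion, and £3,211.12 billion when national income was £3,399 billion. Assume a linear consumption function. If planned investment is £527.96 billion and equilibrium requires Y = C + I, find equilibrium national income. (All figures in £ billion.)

MPC = (3211.12 − 914.32)/(3399 − 789) = 2296.8/2610 = 0.88
a = 914.32 − 0.88(789) = 220
Equilibrium: Y = 220 + 0.88Y + 527.96
0.12Y = 747.96, so Y = 747.96/0.12 = 6233

Y = 6233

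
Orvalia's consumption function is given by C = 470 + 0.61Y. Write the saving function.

S = Y − C = Y − (470 + 0.61Y) = -470 + (1 − 0.61)Y

S = -470 + 0.39Y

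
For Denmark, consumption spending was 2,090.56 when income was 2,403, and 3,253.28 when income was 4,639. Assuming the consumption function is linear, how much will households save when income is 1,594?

MPC = (3253.28 − 2090.56)/(4639 − 2403) = 1162.72/2236 = 0.52
a = 2090.56 − 0.52(2403) = 2090.56 − 1249.56 = 841
C = 841 + 0.52(1594) = 1669.88
S = 1594 − 1669.88 = -75.88

S = -75.88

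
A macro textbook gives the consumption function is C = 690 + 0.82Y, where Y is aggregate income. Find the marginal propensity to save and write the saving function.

MPS = 1 − MPC = 1 − 0.82 = 0.18
S = Y − C = -690 + 0.18Y

MPS = 0.18; S = -690 + 0.18Y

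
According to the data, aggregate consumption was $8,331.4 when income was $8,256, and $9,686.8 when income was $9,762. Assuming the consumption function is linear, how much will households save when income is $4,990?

MPC = (9686.8 − 8331.4)/(9762 − 8256) = 1355.4/1506 = 0.9
a = 8331.4 − 0.9(8256) = 8331.4 − 7430.4 = 901
C = 901 + 0.9(4990) = 5392
S = 4990 − 5392 = -402

S = -402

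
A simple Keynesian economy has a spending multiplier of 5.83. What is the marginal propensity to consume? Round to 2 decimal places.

MPC = 0.83

k = 1/(1 − MPC), so 1 − MPC = 1/k = 1/5.83 = 0.1715
MPC = 1 − 0.1715 = 0.83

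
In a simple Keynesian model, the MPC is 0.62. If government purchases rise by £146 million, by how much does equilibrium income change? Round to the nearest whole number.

ΔY ≈ 384

The multiplier is 1/(1 − MPC) = 1/0.38.
ΔY = 146/0.38 = 384.21 ≈ 384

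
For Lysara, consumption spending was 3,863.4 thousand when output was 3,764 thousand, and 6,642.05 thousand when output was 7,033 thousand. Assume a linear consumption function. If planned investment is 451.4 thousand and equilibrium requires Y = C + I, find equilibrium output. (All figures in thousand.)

Y = 7436

MPC = (6642.05 − 3863.4)/(7033 − 3764) = 2778.65/3269 = 0.85
a = 3863.4 − 0.85(3764) = 664
Equilibrium: Y = 664 + 0.85Y + 451.4
0.15Y = 1115.4, so Y = 1115.4/0.15 = 7436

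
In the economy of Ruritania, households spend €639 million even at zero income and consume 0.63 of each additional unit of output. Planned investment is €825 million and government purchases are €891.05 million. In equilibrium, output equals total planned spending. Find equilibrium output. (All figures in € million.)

Y = C + I + G = 639 + 0.63Y + 825 + 891.05
Y − 0.63Y = 2355.05
0.37Y = 2355.05, so Y = 2355.05/0.37 = 6365

Y = 6365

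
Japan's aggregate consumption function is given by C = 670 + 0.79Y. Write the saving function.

S = Y − C = Y − (670 + 0.79Y) = -670 + (1 − 0.79)Y

S = -670 + 0.21Y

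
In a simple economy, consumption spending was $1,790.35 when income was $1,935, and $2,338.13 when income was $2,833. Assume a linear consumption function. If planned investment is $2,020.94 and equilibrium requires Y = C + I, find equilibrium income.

Y = 6746

MPC = (2338.13 − 1790.35)/(2833 − 1935) = 547.78/898 = 0.61
a = 1790.35 − 0.61(1935) = 610
Equilibrium: Y = 610 + 0.61Y + 2020.94
0.39Y = 2630.94, so Y = 2630.94/0.39 = 6746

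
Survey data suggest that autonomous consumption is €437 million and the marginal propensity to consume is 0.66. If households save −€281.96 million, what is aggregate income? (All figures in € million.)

Y = 456

S = Y − C = -437 + 0.34Y
-437 + 0.34Y = -281.96, so 0.34Y = 155.04 and Y = 456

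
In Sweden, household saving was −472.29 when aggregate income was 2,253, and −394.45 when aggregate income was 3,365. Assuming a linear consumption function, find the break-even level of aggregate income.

MPS = ΔS/ΔY = (-394.45 − (-472.29))/(3365 − 2253) = 77.84/1112 = 0.07
MPC = 1 − MPS = 0.93
From S(2253) = -472.29: −a + 0.07(2253) = -472.29, so a = 157.71 − (-472.29) = 630
Break-even (S = 0): Y = a/MPS = 630/0.07 = 9000

Y = 9000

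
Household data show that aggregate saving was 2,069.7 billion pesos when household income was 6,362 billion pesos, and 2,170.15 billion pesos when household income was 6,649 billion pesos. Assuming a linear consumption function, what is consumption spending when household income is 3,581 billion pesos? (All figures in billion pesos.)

MPS = ΔS/ΔY = (2170.15 − 2069.7)/(6649 − 6362) = 100.45/287 = 0.35
MPC = 1 − MPS = 0.65
Autonomous saving = 2069.7 − 0.35(6362) = -157, so a = 157
C = 157 + 0.65(3581) = 157 + 2327.65 = 2484.65

C = 2484.65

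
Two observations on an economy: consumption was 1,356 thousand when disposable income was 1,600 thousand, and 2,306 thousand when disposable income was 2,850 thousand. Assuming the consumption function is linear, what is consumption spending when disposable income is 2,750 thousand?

MPC = (2306 − 1356)/(2850 − 1600) = 950/1250 = 0.76
a = 1356 − 0.76(1600) = 1356 − 1216 = 140
C = 140 + 0.76(2750) = 140 + 2090 = 2230

C = 2230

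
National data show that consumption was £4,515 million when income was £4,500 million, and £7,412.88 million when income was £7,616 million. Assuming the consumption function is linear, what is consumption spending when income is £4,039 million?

C = 4086.27

MPC = (7412.88 − 4515)/(7616 − 4500) = 2897.88/3116 = 0.93
a = 4515 − 0.93(4500) = 4515 − 4185 = 330
C = 330 + 0.93(4039) = 330 + 3756.27 = 4086.27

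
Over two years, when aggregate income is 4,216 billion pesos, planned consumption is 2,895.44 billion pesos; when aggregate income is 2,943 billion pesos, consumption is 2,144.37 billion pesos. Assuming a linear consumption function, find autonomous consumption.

MPC = ΔC/ΔY = (2895.44 − 2144.37)/(4216 − 2943) = 751.07/1273 = 0.59
a = C − MPC·Y = 2144.37 − 0.59(2943) = 2144.37 − 1736.37 = 408

a = 408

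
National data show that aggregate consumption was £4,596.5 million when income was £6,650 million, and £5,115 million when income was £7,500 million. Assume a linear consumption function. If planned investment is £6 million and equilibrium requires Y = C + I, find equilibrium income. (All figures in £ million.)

Y = 1400

MPC = (5115 − 4596.5)/(7500 − 6650) = 518.5/850 = 0.61
a = 4596.5 − 0.61(6650) = 540
Equilibrium: Y = 540 + 0.61Y + 6
0.39Y = 546, so Y = 546/0.39 = 1400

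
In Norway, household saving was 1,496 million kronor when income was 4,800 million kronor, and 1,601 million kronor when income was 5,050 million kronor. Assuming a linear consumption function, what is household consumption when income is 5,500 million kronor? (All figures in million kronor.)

C = 3710

MPS = ΔS/ΔY = (1601 − 1496)/(5050 − 4800) = 105/250 = 0.42
MPC = 1 − MPS = 0.58
Autonomous saving = 1496 − 0.42(4800) = -520, so a = 520
C = 520 + 0.58(5500) = 520 + 3190 = 3710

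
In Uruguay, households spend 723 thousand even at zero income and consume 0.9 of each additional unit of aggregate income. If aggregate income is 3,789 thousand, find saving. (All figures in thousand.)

C = 723 + 0.9(3789) = 723 + 3410.1 = 4133.1
S = Y − C = 3789 − 4133.1 = -344.1

S = -344.1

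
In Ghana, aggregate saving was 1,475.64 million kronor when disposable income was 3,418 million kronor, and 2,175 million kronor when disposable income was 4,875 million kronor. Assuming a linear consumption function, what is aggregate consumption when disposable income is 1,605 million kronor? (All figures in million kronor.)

MPS = ΔS/ΔY = (2175 − 1475.64)/(4875 − 3418) = 699.36/1457 = 0.48
MPC = 1 − MPS = 0.52
Autonomous saving = 1475.64 − 0.48(3418) = -165, so a = 165
C = 165 + 0.52(1605) = 165 + 834.6 = 999.6

C = 999.6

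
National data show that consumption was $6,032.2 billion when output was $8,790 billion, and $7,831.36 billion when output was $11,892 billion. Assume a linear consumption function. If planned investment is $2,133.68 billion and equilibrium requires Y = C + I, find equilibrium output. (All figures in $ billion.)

MPC = (7831.36 − 6032.2)/(11892 − 8790) = 1799.16/3102 = 0.58
a = 6032.2 − 0.58(8790) = 934
Equilibrium: Y = 934 + 0.58Y + 2133.68
0.42Y = 3067.68, so Y = 3067.68/0.42 = 7304

Y = 7304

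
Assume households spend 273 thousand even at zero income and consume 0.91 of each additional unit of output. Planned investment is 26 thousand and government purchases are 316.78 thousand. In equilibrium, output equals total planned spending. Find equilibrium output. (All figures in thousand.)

Y = 6842

Y = C + I + G = 273 + 0.91Y + 26 + 316.78
Y − 0.91Y = 615.78
0.09Y = 615.78, so Y = 615.78/0.09 = 6842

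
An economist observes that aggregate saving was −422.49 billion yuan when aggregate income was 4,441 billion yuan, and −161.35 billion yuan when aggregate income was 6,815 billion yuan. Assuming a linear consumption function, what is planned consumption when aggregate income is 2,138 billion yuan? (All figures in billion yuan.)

C = 2813.82

MPS = ΔS/ΔY = (-161.35 − (-422.49))/(6815 − 4441) = 261.14/2374 = 0.11
MPC = 1 − MPS = 0.89
Autonomous saving = -422.49 − 0.11(4441) = -911, so a = 911
C = 911 + 0.89(2138) = 911 + 1902.82 = 2813.82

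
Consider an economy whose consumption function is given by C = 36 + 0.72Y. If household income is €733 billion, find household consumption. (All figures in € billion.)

C = 36 + 0.72(733) = 36 + 527.76 = 563.76

C = 563.76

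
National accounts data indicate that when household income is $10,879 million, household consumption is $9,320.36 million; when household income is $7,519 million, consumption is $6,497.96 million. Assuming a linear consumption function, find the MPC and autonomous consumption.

MPC = ΔC/ΔY = (9320.36 − 6497.96)/(10879 − 7519) = 2822.4/3360 = 0.84
a = C − MPC·Y = 6497.96 − 0.84(7519) = 6497.96 − 6315.96 = 182

MPC = 0.84; a = 182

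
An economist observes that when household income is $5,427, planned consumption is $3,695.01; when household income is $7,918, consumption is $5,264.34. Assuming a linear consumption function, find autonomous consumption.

MPC = ΔC/ΔY = (5264.34 − 3695.01)/(7918 − 5427) = 1569.33/2491 = 0.63
a = C − MPC·Y = 3695.01 − 0.63(5427) = 3695.01 − 3419.01 = 276

a = 276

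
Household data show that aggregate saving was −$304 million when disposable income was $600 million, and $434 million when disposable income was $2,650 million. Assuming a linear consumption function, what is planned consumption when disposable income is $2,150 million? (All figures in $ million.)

MPS = ΔS/ΔY = (434 − (-304))/(2650 − 600) = 738/2050 = 0.36
MPC = 1 − MPS = 0.64
Autonomous saving = -304 − 0.36(600) = -520, so a = 520
C = 520 + 0.64(2150) = 520 + 1376 = 1896

C = 1896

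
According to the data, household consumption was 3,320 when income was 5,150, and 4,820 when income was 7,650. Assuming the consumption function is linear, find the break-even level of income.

MPC = (4820 − 3320)/(7650 − 5150) = 1500/2500 = 0.6
a = 3320 − 0.6(5150) = 3320 − 3090 = 230
Break-even: Y = a/(1−MPC) = 230/0.4 = 575

Y = 575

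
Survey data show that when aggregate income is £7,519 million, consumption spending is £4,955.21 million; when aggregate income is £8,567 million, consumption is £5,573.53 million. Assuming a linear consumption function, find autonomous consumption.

MPC = ΔC/ΔY = (5573.53 − 4955.21)/(8567 − 7519) = 618.32/1048 = 0.59
a = C − MPC·Y = 4955.21 − 0.59(7519) = 4955.21 − 4436.21 = 519

a = 519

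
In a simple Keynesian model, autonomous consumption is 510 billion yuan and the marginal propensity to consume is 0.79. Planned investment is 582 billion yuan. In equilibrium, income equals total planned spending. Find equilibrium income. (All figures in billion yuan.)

Y = C + I = 510 + 0.79Y + 582
Y − 0.79Y = 1092
0.21Y = 1092, so Y = 1092/0.21 = 5200

Y = 5200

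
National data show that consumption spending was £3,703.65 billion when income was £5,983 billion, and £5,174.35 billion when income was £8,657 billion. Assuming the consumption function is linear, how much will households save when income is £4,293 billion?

MPC = (5174.35 − 3703.65)/(8657 − 5983) = 1470.7/2674 = 0.55
a = 3703.65 − 0.55(5983) = 3703.65 − 3290.65 = 413
C = 413 + 0.55(4293) = 2774.15
S = 4293 − 2774.15 = 1518.85

S = 1518.85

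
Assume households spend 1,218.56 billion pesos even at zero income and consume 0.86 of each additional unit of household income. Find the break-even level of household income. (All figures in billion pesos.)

Y = 8704

At break-even, C = Y: 1218.56 + 0.86Y = Y
0.14Y = 1218.56, so Y = 1218.56/0.14 = 8704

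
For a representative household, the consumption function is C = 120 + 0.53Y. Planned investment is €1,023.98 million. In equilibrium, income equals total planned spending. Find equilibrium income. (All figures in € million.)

Y = C + I = 120 + 0.53Y + 1023.98
Y − 0.53Y = 1143.98
0.47Y = 1143.98, so Y = 1143.98/0.47 = 2434

Y = 2434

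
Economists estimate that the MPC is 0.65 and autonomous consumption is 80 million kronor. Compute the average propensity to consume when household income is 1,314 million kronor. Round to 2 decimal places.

C = 80 + 0.65(1314) = 934.1
APC = C/Y = 934.1/1314 = 0.71

APC = 0.71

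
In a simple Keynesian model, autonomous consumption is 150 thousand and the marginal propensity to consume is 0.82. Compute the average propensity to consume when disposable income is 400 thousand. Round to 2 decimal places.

APC = 1.20

C = 150 + 0.82(400) = 478
APC = C/Y = 478/400 = 1.20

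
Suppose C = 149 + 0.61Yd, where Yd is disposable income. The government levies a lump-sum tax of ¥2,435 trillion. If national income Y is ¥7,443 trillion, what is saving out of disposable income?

Yd = Y − T = 7443 − 2435 = 5008
C = 149 + 0.61(5008) = 149 + 3054.88 = 3203.88
S = Yd − C = 5008 − 3203.88 = 1804.12

S = 1804.12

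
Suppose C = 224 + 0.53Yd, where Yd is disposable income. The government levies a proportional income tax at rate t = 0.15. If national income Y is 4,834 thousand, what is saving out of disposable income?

Yd = (1 − 0.15)(4834) = 0.85(4834) = 4108.9
C = 224 + 0.53(4108.9) = 224 + 2177.717 = 2401.717
S = Yd − C = 4108.9 − 2401.717 = 1707.183

S = 1707.183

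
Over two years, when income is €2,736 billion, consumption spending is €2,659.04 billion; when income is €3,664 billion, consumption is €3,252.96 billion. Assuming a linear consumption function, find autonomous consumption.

MPC = ΔC/ΔY = (3252.96 − 2659.04)/(3664 − 2736) = 593.92/928 = 0.64
a = C − MPC·Y = 2659.04 − 0.64(2736) = 2659.04 − 1751.04 = 908

a = 908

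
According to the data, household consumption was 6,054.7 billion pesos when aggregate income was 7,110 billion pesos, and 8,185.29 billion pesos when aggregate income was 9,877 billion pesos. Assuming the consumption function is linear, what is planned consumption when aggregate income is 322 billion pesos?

C = 827.94

MPC = (8185.29 − 6054.7)/(9877 − 7110) = 2130.59/2767 = 0.77
a = 6054.7 − 0.77(7110) = 6054.7 − 5474.7 = 580
C = 580 + 0.77(322) = 580 + 247.94 = 827.94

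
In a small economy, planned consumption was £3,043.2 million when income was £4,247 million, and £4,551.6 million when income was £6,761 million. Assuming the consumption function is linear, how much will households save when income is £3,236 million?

MPC = (4551.6 − 3043.2)/(6761 − 4247) = 1508.4/2514 = 0.6
a = 3043.2 − 0.6(4247) = 3043.2 − 2548.2 = 495
C = 495 + 0.6(3236) = 2436.6
S = 3236 − 2436.6 = 799.4

S = 799.4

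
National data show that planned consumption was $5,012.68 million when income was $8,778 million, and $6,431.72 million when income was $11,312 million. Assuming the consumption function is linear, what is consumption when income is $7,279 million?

MPC = (6431.72 − 5012.68)/(11312 − 8778) = 1419.04/2534 = 0.56
a = 5012.68 − 0.56(8778) = 5012.68 − 4915.68 = 97
C = 97 + 0.56(7279) = 97 + 4076.24 = 4173.24

C = 4173.24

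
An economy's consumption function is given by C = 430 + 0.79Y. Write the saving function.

S = -430 + 0.21Y

S = Y − C = Y − (430 + 0.79Y) = -430 + (1 − 0.79)Y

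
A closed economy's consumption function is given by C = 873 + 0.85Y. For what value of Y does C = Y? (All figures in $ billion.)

Y = 5820

At break-even, C = Y: 873 + 0.85Y = Y
0.15Y = 873, so Y = 873/0.15 = 5820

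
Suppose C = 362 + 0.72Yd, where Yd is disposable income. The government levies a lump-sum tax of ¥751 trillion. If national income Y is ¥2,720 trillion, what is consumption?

C = 1779.68

Yd = Y − T = 2720 − 751 = 1969
C = 362 + 0.72(1969) = 362 + 1417.68 = 1779.68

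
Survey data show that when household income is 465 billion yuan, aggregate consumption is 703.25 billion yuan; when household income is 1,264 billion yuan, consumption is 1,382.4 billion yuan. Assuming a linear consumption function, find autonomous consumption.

a = 308

MPC = ΔC/ΔY = (1382.4 − 703.25)/(1264 − 465) = 679.15/799 = 0.85
a = C − MPC·Y = 703.25 − 0.85(465) = 703.25 − 395.25 = 308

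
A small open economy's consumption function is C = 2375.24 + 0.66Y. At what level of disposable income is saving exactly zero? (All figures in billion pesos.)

Y = 6986

At break-even, C = Y: 2375.24 + 0.66Y = Y
0.34Y = 2375.24, so Y = 2375.24/0.34 = 6986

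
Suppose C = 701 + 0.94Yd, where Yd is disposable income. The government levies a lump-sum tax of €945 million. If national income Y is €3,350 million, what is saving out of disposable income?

Yd = Y − T = 3350 − 945 = 2405
C = 701 + 0.94(2405) = 701 + 2260.7 = 2961.7
S = Yd − C = 2405 − 2961.7 = -556.7

S = -556.7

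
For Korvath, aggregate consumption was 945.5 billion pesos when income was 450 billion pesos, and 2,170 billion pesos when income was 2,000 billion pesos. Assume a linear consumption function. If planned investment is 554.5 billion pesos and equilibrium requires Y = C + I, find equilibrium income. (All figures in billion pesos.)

MPC = (2170 − 945.5)/(2000 − 450) = 1224.5/1550 = 0.79
a = 945.5 − 0.79(450) = 590
Equilibrium: Y = 590 + 0.79Y + 554.5
0.21Y = 1144.5, so Y = 1144.5/0.21 = 5450

Y = 5450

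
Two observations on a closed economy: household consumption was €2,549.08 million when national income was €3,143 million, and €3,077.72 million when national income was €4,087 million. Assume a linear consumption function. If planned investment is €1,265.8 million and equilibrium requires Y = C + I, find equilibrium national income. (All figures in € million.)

Y = 4670

MPC = (3077.72 − 2549.08)/(4087 − 3143) = 528.64/944 = 0.56
a = 2549.08 − 0.56(3143) = 789
Equilibrium: Y = 789 + 0.56Y + 1265.8
0.44Y = 2054.8, so Y = 2054.8/0.44 = 4670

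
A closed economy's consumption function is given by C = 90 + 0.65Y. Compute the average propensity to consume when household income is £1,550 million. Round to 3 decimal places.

APC = 0.708

C = 90 + 0.65(1550) = 1097.5
APC = C/Y = 1097.5/1550 = 0.708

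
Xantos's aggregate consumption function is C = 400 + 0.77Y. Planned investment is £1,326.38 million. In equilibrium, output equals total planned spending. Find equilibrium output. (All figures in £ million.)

Y = 7506

Y = C + I = 400 + 0.77Y + 1326.38
Y − 0.77Y = 1726.38
0.23Y = 1726.38, so Y = 1726.38/0.23 = 7506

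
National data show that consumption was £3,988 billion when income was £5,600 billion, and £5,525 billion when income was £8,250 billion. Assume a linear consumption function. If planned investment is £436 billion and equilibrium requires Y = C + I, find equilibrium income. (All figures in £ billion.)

MPC = (5525 − 3988)/(8250 − 5600) = 1537/2650 = 0.58
a = 3988 − 0.58(5600) = 740
Equilibrium: Y = 740 + 0.58Y + 436
0.42Y = 1176, so Y = 1176/0.42 = 2800

Y = 2800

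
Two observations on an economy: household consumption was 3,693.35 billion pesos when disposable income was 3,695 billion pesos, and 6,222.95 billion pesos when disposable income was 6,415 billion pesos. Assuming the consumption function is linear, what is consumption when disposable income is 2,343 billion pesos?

C = 2435.99

MPC = (6222.95 − 3693.35)/(6415 − 3695) = 2529.6/2720 = 0.93
a = 3693.35 − 0.93(3695) = 3693.35 − 3436.35 = 257
C = 257 + 0.93(2343) = 257 + 2178.99 = 2435.99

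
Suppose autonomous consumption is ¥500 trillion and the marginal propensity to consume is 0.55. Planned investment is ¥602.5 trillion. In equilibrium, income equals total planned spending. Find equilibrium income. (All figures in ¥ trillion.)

Y = C + I = 500 + 0.55Y + 602.5
Y − 0.55Y = 1102.5
0.45Y = 1102.5, so Y = 1102.5/0.45 = 2450

Y = 2450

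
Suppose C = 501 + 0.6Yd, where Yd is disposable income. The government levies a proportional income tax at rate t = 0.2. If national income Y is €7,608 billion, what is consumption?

C = 4152.84

Yd = (1 − 0.2)(7608) = 0.8(7608) = 6086.4
C = 501 + 0.6(6086.4) = 501 + 3651.84 = 4152.84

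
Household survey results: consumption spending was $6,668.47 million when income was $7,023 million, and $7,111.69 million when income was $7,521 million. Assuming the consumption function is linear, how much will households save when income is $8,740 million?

S = 543.4

MPC = (7111.69 − 6668.47)/(7521 − 7023) = 443.22/498 = 0.89
a = 6668.47 − 0.89(7023) = 6668.47 − 6250.47 = 418
C = 418 + 0.89(8740) = 8196.6
S = 8740 − 8196.6 = 543.4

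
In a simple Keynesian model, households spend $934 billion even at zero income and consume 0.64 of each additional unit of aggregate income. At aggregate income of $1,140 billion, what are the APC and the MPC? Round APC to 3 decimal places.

APC = 1.459; MPC = 0.64

MPC = 0.64 (the slope of the consumption function)
C = 934 + 0.64(1140) = 1663.6, so APC = 1663.6/1140 = 1.459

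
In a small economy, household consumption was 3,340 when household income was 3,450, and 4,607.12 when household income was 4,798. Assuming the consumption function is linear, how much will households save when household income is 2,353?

MPC = (4607.12 − 3340)/(4798 − 3450) = 1267.12/1348 = 0.94
a = 3340 − 0.94(3450) = 3340 − 3243 = 97
C = 97 + 0.94(2353) = 2308.82
S = 2353 − 2308.82 = 44.18

S = 44.18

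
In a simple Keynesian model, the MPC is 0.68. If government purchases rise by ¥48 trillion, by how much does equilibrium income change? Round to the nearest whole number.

ΔY ≈ 150

The multiplier is 1/(1 − MPC) = 1/0.32.
ΔY = 48/0.32 = 150.00 ≈ 150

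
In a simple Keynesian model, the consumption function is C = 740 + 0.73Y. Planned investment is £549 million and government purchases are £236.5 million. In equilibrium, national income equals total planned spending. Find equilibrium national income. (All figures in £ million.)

Y = 5650

Y = C + I + G = 740 + 0.73Y + 549 + 236.5
Y − 0.73Y = 1525.5
0.27Y = 1525.5, so Y = 1525.5/0.27 = 5650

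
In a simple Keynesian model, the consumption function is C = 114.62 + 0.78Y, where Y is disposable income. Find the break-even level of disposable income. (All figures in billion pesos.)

Y = 521

At break-even, C = Y: 114.62 + 0.78Y = Y
0.22Y = 114.62, so Y = 114.62/0.22 = 521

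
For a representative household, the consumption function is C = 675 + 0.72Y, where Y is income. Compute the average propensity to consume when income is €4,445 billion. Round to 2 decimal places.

C = 675 + 0.72(4445) = 3875.4
APC = C/Y = 3875.4/4445 = 0.87

APC = 0.87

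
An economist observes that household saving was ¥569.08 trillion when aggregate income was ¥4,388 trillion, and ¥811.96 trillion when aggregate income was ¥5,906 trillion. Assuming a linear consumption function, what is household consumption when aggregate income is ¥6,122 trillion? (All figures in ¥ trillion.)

MPS = ΔS/ΔY = (811.96 − 569.08)/(5906 − 4388) = 242.88/1518 = 0.16
MPC = 1 − MPS = 0.84
Autonomous saving = 569.08 − 0.16(4388) = -133, so a = 133
C = 133 + 0.84(6122) = 133 + 5142.48 = 5275.48

C = 5275.48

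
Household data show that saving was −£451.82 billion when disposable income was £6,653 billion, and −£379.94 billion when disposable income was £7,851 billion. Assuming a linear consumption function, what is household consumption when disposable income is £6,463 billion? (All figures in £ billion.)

C = 6926.22

MPS = ΔS/ΔY = (-379.94 − (-451.82))/(7851 − 6653) = 71.88/1198 = 0.06
MPC = 1 − MPS = 0.94
Autonomous saving = -451.82 − 0.06(6653) = -851, so a = 851
C = 851 + 0.94(6463) = 851 + 6075.22 = 6926.22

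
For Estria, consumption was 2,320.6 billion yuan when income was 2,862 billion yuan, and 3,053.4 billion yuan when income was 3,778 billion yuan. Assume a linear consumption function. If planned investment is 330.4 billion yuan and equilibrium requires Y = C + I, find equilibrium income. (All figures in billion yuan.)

Y = 1807

MPC = (3053.4 − 2320.6)/(3778 − 2862) = 732.8/916 = 0.8
a = 2320.6 − 0.8(2862) = 31
Equilibrium: Y = 31 + 0.8Y + 330.4
0.2Y = 361.4, so Y = 361.4/0.2 = 1807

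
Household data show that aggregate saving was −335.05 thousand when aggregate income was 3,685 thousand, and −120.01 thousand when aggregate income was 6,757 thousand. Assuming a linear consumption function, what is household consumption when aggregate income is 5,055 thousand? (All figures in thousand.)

C = 5294.15

MPS = ΔS/ΔY = (-120.01 − (-335.05))/(6757 − 3685) = 215.04/3072 = 0.07
MPC = 1 − MPS = 0.93
Autonomous saving = -335.05 − 0.07(3685) = -593, so a = 593
C = 593 + 0.93(5055) = 593 + 4701.15 = 5294.15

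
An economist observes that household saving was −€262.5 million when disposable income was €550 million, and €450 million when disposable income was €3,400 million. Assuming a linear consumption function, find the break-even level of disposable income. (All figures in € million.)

Y = 1600

MPS = ΔS/ΔY = (450 − (-262.5))/(3400 − 550) = 712.5/2850 = 0.25
MPC = 1 − MPS = 0.75
From S(550) = -262.5: −a + 0.25(550) = -262.5, so a = 137.5 − (-262.5) = 400
Break-even (S = 0): Y = a/MPS = 400/0.25 = 1600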